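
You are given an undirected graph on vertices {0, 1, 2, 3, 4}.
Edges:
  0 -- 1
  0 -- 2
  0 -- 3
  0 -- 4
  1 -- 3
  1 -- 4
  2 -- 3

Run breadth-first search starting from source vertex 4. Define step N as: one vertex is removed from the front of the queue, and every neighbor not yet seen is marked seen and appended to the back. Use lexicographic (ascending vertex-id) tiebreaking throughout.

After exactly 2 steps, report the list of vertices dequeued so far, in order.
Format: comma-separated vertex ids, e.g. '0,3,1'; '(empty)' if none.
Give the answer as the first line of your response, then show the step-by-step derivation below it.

4,0

step 1: dequeue 4; queue=[0,1]; order=4
step 2: dequeue 0; queue=[1,2,3]; order=4,0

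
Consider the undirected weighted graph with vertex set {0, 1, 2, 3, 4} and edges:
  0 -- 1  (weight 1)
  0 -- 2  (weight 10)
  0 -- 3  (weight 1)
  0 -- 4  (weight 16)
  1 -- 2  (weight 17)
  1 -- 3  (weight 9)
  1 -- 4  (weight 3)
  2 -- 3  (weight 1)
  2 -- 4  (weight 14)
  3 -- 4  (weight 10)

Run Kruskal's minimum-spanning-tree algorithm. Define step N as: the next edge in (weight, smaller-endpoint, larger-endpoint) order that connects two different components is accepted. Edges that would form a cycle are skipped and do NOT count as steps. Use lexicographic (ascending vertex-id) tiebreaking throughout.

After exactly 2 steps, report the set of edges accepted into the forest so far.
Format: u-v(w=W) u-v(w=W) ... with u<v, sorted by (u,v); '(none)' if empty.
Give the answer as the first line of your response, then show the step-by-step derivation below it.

0-1(w=1) 0-3(w=1)

step 1: add edge 0-1 (w=1); MST = {0-1(w=1)}
step 2: add edge 0-3 (w=1); MST = {0-1(w=1) 0-3(w=1)}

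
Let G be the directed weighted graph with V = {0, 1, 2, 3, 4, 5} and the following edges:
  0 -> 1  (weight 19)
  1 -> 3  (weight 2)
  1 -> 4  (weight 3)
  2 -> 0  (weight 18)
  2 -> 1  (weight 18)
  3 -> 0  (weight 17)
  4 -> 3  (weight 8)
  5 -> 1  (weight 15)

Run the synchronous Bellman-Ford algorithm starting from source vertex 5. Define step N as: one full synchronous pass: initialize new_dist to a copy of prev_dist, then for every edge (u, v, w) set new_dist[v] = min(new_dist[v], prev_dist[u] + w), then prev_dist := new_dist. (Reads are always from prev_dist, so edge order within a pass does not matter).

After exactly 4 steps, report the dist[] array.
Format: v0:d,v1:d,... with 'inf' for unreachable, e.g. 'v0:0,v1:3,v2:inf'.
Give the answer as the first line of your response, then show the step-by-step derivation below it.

v0:34,v1:15,v2:inf,v3:17,v4:18,v5:0

step 1: dist = v0:inf,v1:15,v2:inf,v3:inf,v4:inf,v5:0
step 2: dist = v0:inf,v1:15,v2:inf,v3:17,v4:18,v5:0
step 3: dist = v0:34,v1:15,v2:inf,v3:17,v4:18,v5:0
step 4: dist = v0:34,v1:15,v2:inf,v3:17,v4:18,v5:0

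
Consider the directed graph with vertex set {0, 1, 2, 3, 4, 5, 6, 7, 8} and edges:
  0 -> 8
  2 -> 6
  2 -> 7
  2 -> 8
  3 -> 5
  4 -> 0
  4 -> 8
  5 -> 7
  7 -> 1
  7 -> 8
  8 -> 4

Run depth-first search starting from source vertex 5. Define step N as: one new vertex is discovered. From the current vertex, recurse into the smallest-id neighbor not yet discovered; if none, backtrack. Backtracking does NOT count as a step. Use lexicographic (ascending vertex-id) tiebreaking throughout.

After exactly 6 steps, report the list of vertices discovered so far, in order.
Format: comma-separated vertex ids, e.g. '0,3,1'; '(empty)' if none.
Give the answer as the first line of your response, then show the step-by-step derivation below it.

5,7,1,8,4,0

step 1: discover 5; path=5; order=5
step 2: discover 7; path=5>7; order=5,7
step 3: discover 1; path=5>7>1; order=5,7,1
step 4: discover 8; path=5>7>8; order=5,7,1,8
step 5: discover 4; path=5>7>8>4; order=5,7,1,8,4
step 6: discover 0; path=5>7>8>4>0; order=5,7,1,8,4,0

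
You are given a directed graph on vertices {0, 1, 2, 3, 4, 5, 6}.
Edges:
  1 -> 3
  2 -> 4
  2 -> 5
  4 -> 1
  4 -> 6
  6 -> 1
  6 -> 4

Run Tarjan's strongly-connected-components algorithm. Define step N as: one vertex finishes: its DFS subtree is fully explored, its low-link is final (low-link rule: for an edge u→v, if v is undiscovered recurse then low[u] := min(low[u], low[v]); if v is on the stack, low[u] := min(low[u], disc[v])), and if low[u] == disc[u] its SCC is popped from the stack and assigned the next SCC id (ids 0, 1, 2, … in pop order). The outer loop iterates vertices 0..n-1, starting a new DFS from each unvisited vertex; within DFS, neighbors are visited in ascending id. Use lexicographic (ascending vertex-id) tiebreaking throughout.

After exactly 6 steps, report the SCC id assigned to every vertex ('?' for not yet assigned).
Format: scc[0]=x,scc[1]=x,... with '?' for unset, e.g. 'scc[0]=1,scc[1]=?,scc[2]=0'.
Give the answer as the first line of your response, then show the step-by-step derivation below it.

scc[0]=0,scc[1]=2,scc[2]=?,scc[3]=1,scc[4]=3,scc[5]=4,scc[6]=3

step 1: low=(low[0]=0,low[1]=?,low[2]=?,low[3]=?,low[4]=?,low[5]=?,low[6]=?); scc=(scc[0]=0,scc[1]=?,scc[2]=?,scc[3]=?,scc[4]=?,scc[5]=?,scc[6]=?)
step 2: low=(low[0]=0,low[1]=1,low[2]=?,low[3]=2,low[4]=?,low[5]=?,low[6]=?); scc=(scc[0]=0,scc[1]=?,scc[2]=?,scc[3]=1,scc[4]=?,scc[5]=?,scc[6]=?)
step 3: low=(low[0]=0,low[1]=1,low[2]=?,low[3]=2,low[4]=?,low[5]=?,low[6]=?); scc=(scc[0]=0,scc[1]=2,scc[2]=?,scc[3]=1,scc[4]=?,scc[5]=?,scc[6]=?)
step 4: low=(low[0]=0,low[1]=1,low[2]=3,low[3]=2,low[4]=4,low[5]=?,low[6]=4); scc=(scc[0]=0,scc[1]=2,scc[2]=?,scc[3]=1,scc[4]=?,scc[5]=?,scc[6]=?)
step 5: low=(low[0]=0,low[1]=1,low[2]=3,low[3]=2,low[4]=4,low[5]=?,low[6]=4); scc=(scc[0]=0,scc[1]=2,scc[2]=?,scc[3]=1,scc[4]=3,scc[5]=?,scc[6]=3)
step 6: low=(low[0]=0,low[1]=1,low[2]=3,low[3]=2,low[4]=4,low[5]=6,low[6]=4); scc=(scc[0]=0,scc[1]=2,scc[2]=?,scc[3]=1,scc[4]=3,scc[5]=4,scc[6]=3)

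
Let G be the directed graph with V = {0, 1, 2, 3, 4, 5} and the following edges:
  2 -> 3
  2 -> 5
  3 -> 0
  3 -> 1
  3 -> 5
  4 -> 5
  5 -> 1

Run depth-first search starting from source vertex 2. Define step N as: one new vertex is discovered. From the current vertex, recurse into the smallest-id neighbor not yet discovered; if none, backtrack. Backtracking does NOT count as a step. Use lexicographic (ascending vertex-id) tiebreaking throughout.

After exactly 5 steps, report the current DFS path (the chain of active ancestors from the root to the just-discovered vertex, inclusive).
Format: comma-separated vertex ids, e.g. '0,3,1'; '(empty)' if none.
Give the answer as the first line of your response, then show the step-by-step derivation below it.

2,3,5

step 1: discover 2; path=2; order=2
step 2: discover 3; path=2>3; order=2,3
step 3: discover 0; path=2>3>0; order=2,3,0
step 4: discover 1; path=2>3>1; order=2,3,0,1
step 5: discover 5; path=2>3>5; order=2,3,0,1,5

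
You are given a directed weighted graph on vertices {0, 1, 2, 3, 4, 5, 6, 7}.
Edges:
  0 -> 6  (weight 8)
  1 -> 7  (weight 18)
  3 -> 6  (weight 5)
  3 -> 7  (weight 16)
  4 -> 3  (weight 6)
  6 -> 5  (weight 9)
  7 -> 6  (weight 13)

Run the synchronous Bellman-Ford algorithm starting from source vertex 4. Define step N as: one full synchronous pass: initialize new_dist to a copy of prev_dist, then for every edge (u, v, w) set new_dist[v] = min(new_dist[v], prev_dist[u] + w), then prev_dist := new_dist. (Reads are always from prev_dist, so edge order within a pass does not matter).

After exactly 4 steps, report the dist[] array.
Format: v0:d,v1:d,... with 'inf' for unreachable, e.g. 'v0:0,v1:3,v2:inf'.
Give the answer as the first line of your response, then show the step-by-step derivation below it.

v0:inf,v1:inf,v2:inf,v3:6,v4:0,v5:20,v6:11,v7:22

step 1: dist = v0:inf,v1:inf,v2:inf,v3:6,v4:0,v5:inf,v6:inf,v7:inf
step 2: dist = v0:inf,v1:inf,v2:inf,v3:6,v4:0,v5:inf,v6:11,v7:22
step 3: dist = v0:inf,v1:inf,v2:inf,v3:6,v4:0,v5:20,v6:11,v7:22
step 4: dist = v0:inf,v1:inf,v2:inf,v3:6,v4:0,v5:20,v6:11,v7:22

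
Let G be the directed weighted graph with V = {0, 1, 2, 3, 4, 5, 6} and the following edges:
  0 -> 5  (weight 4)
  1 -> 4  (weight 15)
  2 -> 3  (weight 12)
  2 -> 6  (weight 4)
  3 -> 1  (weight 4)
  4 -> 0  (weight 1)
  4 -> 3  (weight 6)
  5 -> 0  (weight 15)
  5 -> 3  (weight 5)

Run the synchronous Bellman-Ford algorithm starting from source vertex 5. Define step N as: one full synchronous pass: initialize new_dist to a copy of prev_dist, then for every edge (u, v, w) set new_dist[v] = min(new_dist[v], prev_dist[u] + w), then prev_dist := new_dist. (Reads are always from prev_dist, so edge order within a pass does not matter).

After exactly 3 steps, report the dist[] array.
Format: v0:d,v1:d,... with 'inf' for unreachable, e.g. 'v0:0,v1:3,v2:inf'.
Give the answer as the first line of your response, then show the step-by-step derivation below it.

v0:15,v1:9,v2:inf,v3:5,v4:24,v5:0,v6:inf

step 1: dist = v0:15,v1:inf,v2:inf,v3:5,v4:inf,v5:0,v6:inf
step 2: dist = v0:15,v1:9,v2:inf,v3:5,v4:inf,v5:0,v6:inf
step 3: dist = v0:15,v1:9,v2:inf,v3:5,v4:24,v5:0,v6:inf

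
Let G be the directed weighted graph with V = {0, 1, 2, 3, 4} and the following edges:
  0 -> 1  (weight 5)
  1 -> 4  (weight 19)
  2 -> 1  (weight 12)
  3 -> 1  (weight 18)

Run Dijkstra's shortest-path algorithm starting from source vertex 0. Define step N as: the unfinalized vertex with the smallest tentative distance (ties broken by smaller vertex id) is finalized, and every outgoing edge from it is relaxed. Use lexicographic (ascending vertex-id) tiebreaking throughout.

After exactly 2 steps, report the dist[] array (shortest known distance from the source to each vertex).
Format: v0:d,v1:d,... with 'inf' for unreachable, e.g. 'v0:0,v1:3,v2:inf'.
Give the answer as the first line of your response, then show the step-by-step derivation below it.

v0:0,v1:5,v2:inf,v3:inf,v4:24

step 1: dist = v0:0,v1:5,v2:inf,v3:inf,v4:inf
step 2: dist = v0:0,v1:5,v2:inf,v3:inf,v4:24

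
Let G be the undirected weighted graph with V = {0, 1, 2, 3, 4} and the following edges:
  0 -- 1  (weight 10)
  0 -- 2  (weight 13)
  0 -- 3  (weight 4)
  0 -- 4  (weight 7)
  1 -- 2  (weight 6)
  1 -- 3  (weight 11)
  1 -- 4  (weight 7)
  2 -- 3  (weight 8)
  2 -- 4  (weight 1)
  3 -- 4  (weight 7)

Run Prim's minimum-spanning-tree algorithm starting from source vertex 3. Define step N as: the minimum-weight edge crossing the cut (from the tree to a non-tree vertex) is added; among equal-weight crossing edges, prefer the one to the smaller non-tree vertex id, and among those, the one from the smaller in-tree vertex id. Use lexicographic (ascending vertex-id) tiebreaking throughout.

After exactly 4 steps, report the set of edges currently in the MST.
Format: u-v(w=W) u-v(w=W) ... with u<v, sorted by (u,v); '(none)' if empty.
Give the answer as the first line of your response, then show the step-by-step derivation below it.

0-3(w=4) 0-4(w=7) 1-2(w=6) 2-4(w=1)

step 1: add edge 0-3 (w=4); MST = {0-3(w=4)}
step 2: add edge 0-4 (w=7); MST = {0-3(w=4) 0-4(w=7)}
step 3: add edge 2-4 (w=1); MST = {0-3(w=4) 0-4(w=7) 2-4(w=1)}
step 4: add edge 1-2 (w=6); MST = {0-3(w=4) 0-4(w=7) 1-2(w=6) 2-4(w=1)}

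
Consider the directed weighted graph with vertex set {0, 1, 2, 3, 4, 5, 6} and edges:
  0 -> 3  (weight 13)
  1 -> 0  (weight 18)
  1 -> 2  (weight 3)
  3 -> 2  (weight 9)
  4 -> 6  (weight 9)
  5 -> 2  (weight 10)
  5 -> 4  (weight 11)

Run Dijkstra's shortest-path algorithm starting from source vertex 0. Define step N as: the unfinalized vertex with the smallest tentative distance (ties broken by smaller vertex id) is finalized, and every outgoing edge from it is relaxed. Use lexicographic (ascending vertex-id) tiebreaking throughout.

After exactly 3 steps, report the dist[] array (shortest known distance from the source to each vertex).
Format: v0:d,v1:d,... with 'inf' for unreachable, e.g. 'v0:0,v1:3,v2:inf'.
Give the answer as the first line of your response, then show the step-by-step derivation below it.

v0:0,v1:inf,v2:22,v3:13,v4:inf,v5:inf,v6:inf

step 1: dist = v0:0,v1:inf,v2:inf,v3:13,v4:inf,v5:inf,v6:inf
step 2: dist = v0:0,v1:inf,v2:22,v3:13,v4:inf,v5:inf,v6:inf
step 3: dist = v0:0,v1:inf,v2:22,v3:13,v4:inf,v5:inf,v6:inf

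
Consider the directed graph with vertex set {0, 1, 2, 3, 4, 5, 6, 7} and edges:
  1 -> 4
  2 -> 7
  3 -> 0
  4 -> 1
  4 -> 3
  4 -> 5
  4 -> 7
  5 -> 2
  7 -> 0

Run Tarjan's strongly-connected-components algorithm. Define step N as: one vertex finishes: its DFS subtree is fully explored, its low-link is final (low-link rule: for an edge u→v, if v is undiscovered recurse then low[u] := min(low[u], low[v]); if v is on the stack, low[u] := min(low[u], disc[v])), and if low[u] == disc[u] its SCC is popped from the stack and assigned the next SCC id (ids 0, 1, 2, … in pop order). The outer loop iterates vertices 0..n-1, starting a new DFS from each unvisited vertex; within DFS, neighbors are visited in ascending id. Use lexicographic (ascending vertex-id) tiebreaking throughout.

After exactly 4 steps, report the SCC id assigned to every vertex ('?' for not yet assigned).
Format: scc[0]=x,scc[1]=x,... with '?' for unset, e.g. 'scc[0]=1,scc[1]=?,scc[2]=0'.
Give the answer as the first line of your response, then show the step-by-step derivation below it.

scc[0]=0,scc[1]=?,scc[2]=3,scc[3]=1,scc[4]=?,scc[5]=?,scc[6]=?,scc[7]=2

step 1: low=(low[0]=0,low[1]=?,low[2]=?,low[3]=?,low[4]=?,low[5]=?,low[6]=?,low[7]=?); scc=(scc[0]=0,scc[1]=?,scc[2]=?,scc[3]=?,scc[4]=?,scc[5]=?,scc[6]=?,scc[7]=?)
step 2: low=(low[0]=0,low[1]=1,low[2]=?,low[3]=3,low[4]=1,low[5]=?,low[6]=?,low[7]=?); scc=(scc[0]=0,scc[1]=?,scc[2]=?,scc[3]=1,scc[4]=?,scc[5]=?,scc[6]=?,scc[7]=?)
step 3: low=(low[0]=0,low[1]=1,low[2]=5,low[3]=3,low[4]=1,low[5]=4,low[6]=?,low[7]=6); scc=(scc[0]=0,scc[1]=?,scc[2]=?,scc[3]=1,scc[4]=?,scc[5]=?,scc[6]=?,scc[7]=2)
step 4: low=(low[0]=0,low[1]=1,low[2]=5,low[3]=3,low[4]=1,low[5]=4,low[6]=?,low[7]=6); scc=(scc[0]=0,scc[1]=?,scc[2]=3,scc[3]=1,scc[4]=?,scc[5]=?,scc[6]=?,scc[7]=2)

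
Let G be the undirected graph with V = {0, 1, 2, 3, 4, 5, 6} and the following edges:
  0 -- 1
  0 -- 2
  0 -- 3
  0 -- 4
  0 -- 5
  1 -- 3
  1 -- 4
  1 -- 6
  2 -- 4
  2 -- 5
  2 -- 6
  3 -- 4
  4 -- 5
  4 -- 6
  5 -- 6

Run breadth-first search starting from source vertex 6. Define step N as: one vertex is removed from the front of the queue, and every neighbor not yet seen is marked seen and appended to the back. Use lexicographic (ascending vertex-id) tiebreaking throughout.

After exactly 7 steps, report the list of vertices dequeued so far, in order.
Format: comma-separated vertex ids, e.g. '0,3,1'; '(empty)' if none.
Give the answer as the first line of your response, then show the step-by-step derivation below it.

6,1,2,4,5,0,3

step 1: dequeue 6; queue=[1,2,4,5]; order=6
step 2: dequeue 1; queue=[2,4,5,0,3]; order=6,1
step 3: dequeue 2; queue=[4,5,0,3]; order=6,1,2
step 4: dequeue 4; queue=[5,0,3]; order=6,1,2,4
step 5: dequeue 5; queue=[0,3]; order=6,1,2,4,5
step 6: dequeue 0; queue=[3]; order=6,1,2,4,5,0
step 7: dequeue 3; queue=[(empty)]; order=6,1,2,4,5,0,3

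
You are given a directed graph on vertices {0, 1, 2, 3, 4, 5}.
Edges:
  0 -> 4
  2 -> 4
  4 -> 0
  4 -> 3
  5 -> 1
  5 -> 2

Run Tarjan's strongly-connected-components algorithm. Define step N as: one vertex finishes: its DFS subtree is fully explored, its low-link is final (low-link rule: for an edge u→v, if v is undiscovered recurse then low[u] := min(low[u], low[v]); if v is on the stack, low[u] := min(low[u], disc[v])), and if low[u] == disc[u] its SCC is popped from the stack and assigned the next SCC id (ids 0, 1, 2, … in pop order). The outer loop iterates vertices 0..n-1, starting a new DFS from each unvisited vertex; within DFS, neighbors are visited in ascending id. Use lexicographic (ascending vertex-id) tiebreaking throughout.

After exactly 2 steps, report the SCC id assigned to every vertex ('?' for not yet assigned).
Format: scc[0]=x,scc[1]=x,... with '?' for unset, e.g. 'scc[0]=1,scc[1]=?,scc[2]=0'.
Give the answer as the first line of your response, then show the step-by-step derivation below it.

scc[0]=?,scc[1]=?,scc[2]=?,scc[3]=0,scc[4]=?,scc[5]=?

step 1: low=(low[0]=0,low[1]=?,low[2]=?,low[3]=2,low[4]=0,low[5]=?); scc=(scc[0]=?,scc[1]=?,scc[2]=?,scc[3]=0,scc[4]=?,scc[5]=?)
step 2: low=(low[0]=0,low[1]=?,low[2]=?,low[3]=2,low[4]=0,low[5]=?); scc=(scc[0]=?,scc[1]=?,scc[2]=?,scc[3]=0,scc[4]=?,scc[5]=?)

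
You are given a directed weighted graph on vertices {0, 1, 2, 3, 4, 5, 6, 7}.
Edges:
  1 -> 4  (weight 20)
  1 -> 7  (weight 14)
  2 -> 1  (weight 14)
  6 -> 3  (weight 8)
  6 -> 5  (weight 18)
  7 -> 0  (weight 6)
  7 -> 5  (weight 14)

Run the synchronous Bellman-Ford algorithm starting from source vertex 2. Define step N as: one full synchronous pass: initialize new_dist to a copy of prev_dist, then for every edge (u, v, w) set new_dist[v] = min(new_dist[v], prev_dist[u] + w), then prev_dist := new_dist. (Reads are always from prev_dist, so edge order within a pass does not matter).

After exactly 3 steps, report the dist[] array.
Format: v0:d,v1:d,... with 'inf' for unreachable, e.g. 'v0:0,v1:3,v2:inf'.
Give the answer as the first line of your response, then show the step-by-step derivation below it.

v0:34,v1:14,v2:0,v3:inf,v4:34,v5:42,v6:inf,v7:28

step 1: dist = v0:inf,v1:14,v2:0,v3:inf,v4:inf,v5:inf,v6:inf,v7:inf
step 2: dist = v0:inf,v1:14,v2:0,v3:inf,v4:34,v5:inf,v6:inf,v7:28
step 3: dist = v0:34,v1:14,v2:0,v3:inf,v4:34,v5:42,v6:inf,v7:28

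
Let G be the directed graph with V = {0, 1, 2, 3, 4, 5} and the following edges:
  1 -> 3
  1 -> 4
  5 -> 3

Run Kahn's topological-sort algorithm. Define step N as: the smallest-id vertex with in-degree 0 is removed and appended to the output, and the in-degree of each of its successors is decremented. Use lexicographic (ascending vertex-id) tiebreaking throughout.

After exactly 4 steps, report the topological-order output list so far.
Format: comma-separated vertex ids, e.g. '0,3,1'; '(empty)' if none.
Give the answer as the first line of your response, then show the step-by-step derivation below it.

0,1,2,4

step 1: output 0; order=[0]; indeg=(0,0,0,2,1,0)
step 2: output 1; order=[0,1]; indeg=(0,0,0,1,0,0)
step 3: output 2; order=[0,1,2]; indeg=(0,0,0,1,0,0)
step 4: output 4; order=[0,1,2,4]; indeg=(0,0,0,1,0,0)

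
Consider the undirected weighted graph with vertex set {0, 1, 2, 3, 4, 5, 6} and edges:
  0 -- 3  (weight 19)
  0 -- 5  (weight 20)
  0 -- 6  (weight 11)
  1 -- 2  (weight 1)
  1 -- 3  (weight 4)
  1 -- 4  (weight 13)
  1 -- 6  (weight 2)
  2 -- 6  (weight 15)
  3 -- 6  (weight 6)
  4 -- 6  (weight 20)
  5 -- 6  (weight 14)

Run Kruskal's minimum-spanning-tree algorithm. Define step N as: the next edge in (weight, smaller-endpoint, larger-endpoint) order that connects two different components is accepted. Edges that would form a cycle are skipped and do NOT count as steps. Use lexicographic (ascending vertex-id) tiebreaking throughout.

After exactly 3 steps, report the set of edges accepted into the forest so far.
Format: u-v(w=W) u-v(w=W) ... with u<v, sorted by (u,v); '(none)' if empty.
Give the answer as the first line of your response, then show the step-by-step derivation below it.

1-2(w=1) 1-3(w=4) 1-6(w=2)

step 1: add edge 1-2 (w=1); MST = {1-2(w=1)}
step 2: add edge 1-6 (w=2); MST = {1-2(w=1) 1-6(w=2)}
step 3: add edge 1-3 (w=4); MST = {1-2(w=1) 1-3(w=4) 1-6(w=2)}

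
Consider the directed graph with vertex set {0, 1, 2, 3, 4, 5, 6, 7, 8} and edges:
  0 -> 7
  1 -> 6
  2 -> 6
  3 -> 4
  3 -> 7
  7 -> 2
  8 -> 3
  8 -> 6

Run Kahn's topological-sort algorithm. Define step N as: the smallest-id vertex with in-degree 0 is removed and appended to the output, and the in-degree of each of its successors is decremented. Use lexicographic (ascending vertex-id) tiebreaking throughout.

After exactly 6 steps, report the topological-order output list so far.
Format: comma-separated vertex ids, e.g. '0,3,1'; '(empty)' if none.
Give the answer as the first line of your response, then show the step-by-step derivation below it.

0,1,5,8,3,4

step 1: output 0; order=[0]; indeg=(0,0,1,1,1,0,3,1,0)
step 2: output 1; order=[0,1]; indeg=(0,0,1,1,1,0,2,1,0)
step 3: output 5; order=[0,1,5]; indeg=(0,0,1,1,1,0,2,1,0)
step 4: output 8; order=[0,1,5,8]; indeg=(0,0,1,0,1,0,1,1,0)
step 5: output 3; order=[0,1,5,8,3]; indeg=(0,0,1,0,0,0,1,0,0)
step 6: output 4; order=[0,1,5,8,3,4]; indeg=(0,0,1,0,0,0,1,0,0)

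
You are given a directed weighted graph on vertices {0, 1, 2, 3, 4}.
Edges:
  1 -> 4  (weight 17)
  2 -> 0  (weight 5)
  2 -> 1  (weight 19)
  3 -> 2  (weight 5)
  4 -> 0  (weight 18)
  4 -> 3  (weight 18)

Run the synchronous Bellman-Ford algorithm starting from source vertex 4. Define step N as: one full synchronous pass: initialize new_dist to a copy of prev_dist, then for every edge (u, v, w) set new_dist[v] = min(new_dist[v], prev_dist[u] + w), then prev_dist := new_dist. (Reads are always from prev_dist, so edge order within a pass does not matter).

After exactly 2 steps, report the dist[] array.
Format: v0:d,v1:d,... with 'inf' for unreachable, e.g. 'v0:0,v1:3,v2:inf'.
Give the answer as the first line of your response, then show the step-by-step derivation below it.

v0:18,v1:inf,v2:23,v3:18,v4:0

step 1: dist = v0:18,v1:inf,v2:inf,v3:18,v4:0
step 2: dist = v0:18,v1:inf,v2:23,v3:18,v4:0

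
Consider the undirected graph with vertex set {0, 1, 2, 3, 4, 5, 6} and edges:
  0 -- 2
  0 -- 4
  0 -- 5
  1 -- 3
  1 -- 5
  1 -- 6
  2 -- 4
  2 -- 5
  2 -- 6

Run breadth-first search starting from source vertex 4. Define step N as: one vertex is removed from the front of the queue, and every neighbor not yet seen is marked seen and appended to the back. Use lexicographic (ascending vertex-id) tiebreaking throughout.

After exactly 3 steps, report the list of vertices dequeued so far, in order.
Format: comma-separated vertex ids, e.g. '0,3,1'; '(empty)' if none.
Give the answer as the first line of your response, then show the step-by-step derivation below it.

4,0,2

step 1: dequeue 4; queue=[0,2]; order=4
step 2: dequeue 0; queue=[2,5]; order=4,0
step 3: dequeue 2; queue=[5,6]; order=4,0,2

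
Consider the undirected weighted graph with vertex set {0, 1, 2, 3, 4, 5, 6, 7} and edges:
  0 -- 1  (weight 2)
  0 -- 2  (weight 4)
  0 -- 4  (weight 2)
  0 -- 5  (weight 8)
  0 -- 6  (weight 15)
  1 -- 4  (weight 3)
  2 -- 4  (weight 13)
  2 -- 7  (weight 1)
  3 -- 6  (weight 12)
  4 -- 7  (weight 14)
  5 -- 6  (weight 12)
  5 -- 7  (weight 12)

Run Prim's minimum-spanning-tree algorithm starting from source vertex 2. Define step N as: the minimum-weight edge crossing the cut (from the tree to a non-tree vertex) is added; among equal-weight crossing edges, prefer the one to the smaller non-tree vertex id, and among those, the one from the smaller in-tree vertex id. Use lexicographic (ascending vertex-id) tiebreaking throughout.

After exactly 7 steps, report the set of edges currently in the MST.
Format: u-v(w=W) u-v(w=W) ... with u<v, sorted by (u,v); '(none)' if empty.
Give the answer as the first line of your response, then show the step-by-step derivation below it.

0-1(w=2) 0-2(w=4) 0-4(w=2) 0-5(w=8) 2-7(w=1) 3-6(w=12) 5-6(w=12)

step 1: add edge 2-7 (w=1); MST = {2-7(w=1)}
step 2: add edge 0-2 (w=4); MST = {0-2(w=4) 2-7(w=1)}
step 3: add edge 0-1 (w=2); MST = {0-1(w=2) 0-2(w=4) 2-7(w=1)}
step 4: add edge 0-4 (w=2); MST = {0-1(w=2) 0-2(w=4) 0-4(w=2) 2-7(w=1)}
step 5: add edge 0-5 (w=8); MST = {0-1(w=2) 0-2(w=4) 0-4(w=2) 0-5(w=8) 2-7(w=1)}
step 6: add edge 5-6 (w=12); MST = {0-1(w=2) 0-2(w=4) 0-4(w=2) 0-5(w=8) 2-7(w=1) 5-6(w=12)}
step 7: add edge 3-6 (w=12); MST = {0-1(w=2) 0-2(w=4) 0-4(w=2) 0-5(w=8) 2-7(w=1) 3-6(w=12) 5-6(w=12)}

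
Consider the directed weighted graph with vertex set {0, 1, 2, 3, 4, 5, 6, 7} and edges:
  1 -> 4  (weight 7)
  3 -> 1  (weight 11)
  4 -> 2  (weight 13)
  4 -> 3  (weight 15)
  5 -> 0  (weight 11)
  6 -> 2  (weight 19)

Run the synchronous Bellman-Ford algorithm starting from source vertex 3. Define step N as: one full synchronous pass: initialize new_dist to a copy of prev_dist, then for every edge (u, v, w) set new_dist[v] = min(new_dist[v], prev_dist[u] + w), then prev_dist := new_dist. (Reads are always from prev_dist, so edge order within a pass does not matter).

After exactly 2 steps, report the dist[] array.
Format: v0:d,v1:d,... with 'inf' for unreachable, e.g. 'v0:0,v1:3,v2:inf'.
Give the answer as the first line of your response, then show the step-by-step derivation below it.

v0:inf,v1:11,v2:inf,v3:0,v4:18,v5:inf,v6:inf,v7:inf

step 1: dist = v0:inf,v1:11,v2:inf,v3:0,v4:inf,v5:inf,v6:inf,v7:inf
step 2: dist = v0:inf,v1:11,v2:inf,v3:0,v4:18,v5:inf,v6:inf,v7:inf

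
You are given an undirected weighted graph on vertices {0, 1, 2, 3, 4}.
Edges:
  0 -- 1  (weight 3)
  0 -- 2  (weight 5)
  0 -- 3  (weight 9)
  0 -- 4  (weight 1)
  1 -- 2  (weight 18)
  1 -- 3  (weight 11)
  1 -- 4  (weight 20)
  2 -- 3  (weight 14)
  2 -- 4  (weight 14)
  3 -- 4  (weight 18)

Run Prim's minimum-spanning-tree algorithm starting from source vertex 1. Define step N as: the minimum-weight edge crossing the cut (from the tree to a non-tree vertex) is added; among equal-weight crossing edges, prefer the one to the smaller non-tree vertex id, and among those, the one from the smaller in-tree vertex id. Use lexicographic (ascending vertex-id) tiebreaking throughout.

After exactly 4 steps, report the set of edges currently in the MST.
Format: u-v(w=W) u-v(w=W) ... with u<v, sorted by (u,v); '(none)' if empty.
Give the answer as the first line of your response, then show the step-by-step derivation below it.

0-1(w=3) 0-2(w=5) 0-3(w=9) 0-4(w=1)

step 1: add edge 0-1 (w=3); MST = {0-1(w=3)}
step 2: add edge 0-4 (w=1); MST = {0-1(w=3) 0-4(w=1)}
step 3: add edge 0-2 (w=5); MST = {0-1(w=3) 0-2(w=5) 0-4(w=1)}
step 4: add edge 0-3 (w=9); MST = {0-1(w=3) 0-2(w=5) 0-3(w=9) 0-4(w=1)}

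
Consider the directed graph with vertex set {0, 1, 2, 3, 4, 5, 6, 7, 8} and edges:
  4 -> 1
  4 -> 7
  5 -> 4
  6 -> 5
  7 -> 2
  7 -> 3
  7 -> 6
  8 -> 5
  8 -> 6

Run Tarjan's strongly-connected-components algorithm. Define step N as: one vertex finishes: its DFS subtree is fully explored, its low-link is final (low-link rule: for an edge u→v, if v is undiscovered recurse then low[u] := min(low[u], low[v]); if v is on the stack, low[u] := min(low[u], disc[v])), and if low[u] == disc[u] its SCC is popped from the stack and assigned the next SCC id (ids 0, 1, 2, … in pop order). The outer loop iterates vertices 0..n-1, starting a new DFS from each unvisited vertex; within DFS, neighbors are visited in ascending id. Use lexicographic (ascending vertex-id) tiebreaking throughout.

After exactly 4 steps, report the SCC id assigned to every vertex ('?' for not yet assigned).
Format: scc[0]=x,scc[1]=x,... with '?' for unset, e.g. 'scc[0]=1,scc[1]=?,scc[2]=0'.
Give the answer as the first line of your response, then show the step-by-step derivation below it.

scc[0]=0,scc[1]=1,scc[2]=2,scc[3]=3,scc[4]=?,scc[5]=?,scc[6]=?,scc[7]=?,scc[8]=?

step 1: low=(low[0]=0,low[1]=?,low[2]=?,low[3]=?,low[4]=?,low[5]=?,low[6]=?,low[7]=?,low[8]=?); scc=(scc[0]=0,scc[1]=?,scc[2]=?,scc[3]=?,scc[4]=?,scc[5]=?,scc[6]=?,scc[7]=?,scc[8]=?)
step 2: low=(low[0]=0,low[1]=1,low[2]=?,low[3]=?,low[4]=?,low[5]=?,low[6]=?,low[7]=?,low[8]=?); scc=(scc[0]=0,scc[1]=1,scc[2]=?,scc[3]=?,scc[4]=?,scc[5]=?,scc[6]=?,scc[7]=?,scc[8]=?)
step 3: low=(low[0]=0,low[1]=1,low[2]=2,low[3]=?,low[4]=?,low[5]=?,low[6]=?,low[7]=?,low[8]=?); scc=(scc[0]=0,scc[1]=1,scc[2]=2,scc[3]=?,scc[4]=?,scc[5]=?,scc[6]=?,scc[7]=?,scc[8]=?)
step 4: low=(low[0]=0,low[1]=1,low[2]=2,low[3]=3,low[4]=?,low[5]=?,low[6]=?,low[7]=?,low[8]=?); scc=(scc[0]=0,scc[1]=1,scc[2]=2,scc[3]=3,scc[4]=?,scc[5]=?,scc[6]=?,scc[7]=?,scc[8]=?)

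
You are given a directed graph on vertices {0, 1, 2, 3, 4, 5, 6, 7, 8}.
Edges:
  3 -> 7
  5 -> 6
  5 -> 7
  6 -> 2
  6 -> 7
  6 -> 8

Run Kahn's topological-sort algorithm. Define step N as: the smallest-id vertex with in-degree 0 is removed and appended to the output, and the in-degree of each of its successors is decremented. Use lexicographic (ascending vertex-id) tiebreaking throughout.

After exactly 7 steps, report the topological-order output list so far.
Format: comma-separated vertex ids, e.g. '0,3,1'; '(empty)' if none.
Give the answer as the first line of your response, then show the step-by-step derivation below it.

0,1,3,4,5,6,2

step 1: output 0; order=[0]; indeg=(0,0,1,0,0,0,1,3,1)
step 2: output 1; order=[0,1]; indeg=(0,0,1,0,0,0,1,3,1)
step 3: output 3; order=[0,1,3]; indeg=(0,0,1,0,0,0,1,2,1)
step 4: output 4; order=[0,1,3,4]; indeg=(0,0,1,0,0,0,1,2,1)
step 5: output 5; order=[0,1,3,4,5]; indeg=(0,0,1,0,0,0,0,1,1)
step 6: output 6; order=[0,1,3,4,5,6]; indeg=(0,0,0,0,0,0,0,0,0)
step 7: output 2; order=[0,1,3,4,5,6,2]; indeg=(0,0,0,0,0,0,0,0,0)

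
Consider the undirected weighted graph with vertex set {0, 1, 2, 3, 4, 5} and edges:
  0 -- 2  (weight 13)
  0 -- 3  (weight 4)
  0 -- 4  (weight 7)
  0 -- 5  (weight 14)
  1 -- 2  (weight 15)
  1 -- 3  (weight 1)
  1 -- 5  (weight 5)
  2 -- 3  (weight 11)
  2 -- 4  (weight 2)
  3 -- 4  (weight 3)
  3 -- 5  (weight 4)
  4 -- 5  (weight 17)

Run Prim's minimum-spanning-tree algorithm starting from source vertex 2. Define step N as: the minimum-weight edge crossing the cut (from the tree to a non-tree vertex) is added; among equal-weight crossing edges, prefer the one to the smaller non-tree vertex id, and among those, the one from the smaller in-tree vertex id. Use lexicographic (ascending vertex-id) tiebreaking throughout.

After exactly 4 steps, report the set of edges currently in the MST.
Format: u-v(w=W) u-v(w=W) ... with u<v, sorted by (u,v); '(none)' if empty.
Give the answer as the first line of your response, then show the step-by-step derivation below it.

0-3(w=4) 1-3(w=1) 2-4(w=2) 3-4(w=3)

step 1: add edge 2-4 (w=2); MST = {2-4(w=2)}
step 2: add edge 3-4 (w=3); MST = {2-4(w=2) 3-4(w=3)}
step 3: add edge 1-3 (w=1); MST = {1-3(w=1) 2-4(w=2) 3-4(w=3)}
step 4: add edge 0-3 (w=4); MST = {0-3(w=4) 1-3(w=1) 2-4(w=2) 3-4(w=3)}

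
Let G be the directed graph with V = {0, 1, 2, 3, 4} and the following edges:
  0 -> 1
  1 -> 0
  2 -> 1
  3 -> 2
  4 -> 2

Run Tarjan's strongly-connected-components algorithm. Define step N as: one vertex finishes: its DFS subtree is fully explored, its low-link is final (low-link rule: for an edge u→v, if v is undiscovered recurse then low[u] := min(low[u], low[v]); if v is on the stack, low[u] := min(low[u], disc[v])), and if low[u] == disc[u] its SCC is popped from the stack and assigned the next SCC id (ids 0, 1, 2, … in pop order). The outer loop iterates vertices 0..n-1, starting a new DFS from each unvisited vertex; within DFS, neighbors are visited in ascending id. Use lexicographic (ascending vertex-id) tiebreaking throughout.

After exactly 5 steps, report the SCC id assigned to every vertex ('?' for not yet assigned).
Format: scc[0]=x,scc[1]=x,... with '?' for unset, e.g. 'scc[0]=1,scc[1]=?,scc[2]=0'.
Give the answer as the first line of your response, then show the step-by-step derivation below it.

scc[0]=0,scc[1]=0,scc[2]=1,scc[3]=2,scc[4]=3

step 1: low=(low[0]=0,low[1]=0,low[2]=?,low[3]=?,low[4]=?); scc=(scc[0]=?,scc[1]=?,scc[2]=?,scc[3]=?,scc[4]=?)
step 2: low=(low[0]=0,low[1]=0,low[2]=?,low[3]=?,low[4]=?); scc=(scc[0]=0,scc[1]=0,scc[2]=?,scc[3]=?,scc[4]=?)
step 3: low=(low[0]=0,low[1]=0,low[2]=2,low[3]=?,low[4]=?); scc=(scc[0]=0,scc[1]=0,scc[2]=1,scc[3]=?,scc[4]=?)
step 4: low=(low[0]=0,low[1]=0,low[2]=2,low[3]=3,low[4]=?); scc=(scc[0]=0,scc[1]=0,scc[2]=1,scc[3]=2,scc[4]=?)
step 5: low=(low[0]=0,low[1]=0,low[2]=2,low[3]=3,low[4]=4); scc=(scc[0]=0,scc[1]=0,scc[2]=1,scc[3]=2,scc[4]=3)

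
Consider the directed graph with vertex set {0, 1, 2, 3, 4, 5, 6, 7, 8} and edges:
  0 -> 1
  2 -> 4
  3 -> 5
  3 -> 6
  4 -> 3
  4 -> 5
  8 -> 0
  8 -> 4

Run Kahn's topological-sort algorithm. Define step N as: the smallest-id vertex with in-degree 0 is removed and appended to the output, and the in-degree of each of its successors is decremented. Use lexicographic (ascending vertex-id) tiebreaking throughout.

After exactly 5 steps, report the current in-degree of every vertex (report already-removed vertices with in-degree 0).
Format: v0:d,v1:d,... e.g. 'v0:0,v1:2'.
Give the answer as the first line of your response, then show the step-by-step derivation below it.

v0:0,v1:0,v2:0,v3:1,v4:0,v5:2,v6:1,v7:0,v8:0

step 1: output 2; order=[2]; indeg=(1,1,0,1,1,2,1,0,0)
step 2: output 7; order=[2,7]; indeg=(1,1,0,1,1,2,1,0,0)
step 3: output 8; order=[2,7,8]; indeg=(0,1,0,1,0,2,1,0,0)
step 4: output 0; order=[2,7,8,0]; indeg=(0,0,0,1,0,2,1,0,0)
step 5: output 1; order=[2,7,8,0,1]; indeg=(0,0,0,1,0,2,1,0,0)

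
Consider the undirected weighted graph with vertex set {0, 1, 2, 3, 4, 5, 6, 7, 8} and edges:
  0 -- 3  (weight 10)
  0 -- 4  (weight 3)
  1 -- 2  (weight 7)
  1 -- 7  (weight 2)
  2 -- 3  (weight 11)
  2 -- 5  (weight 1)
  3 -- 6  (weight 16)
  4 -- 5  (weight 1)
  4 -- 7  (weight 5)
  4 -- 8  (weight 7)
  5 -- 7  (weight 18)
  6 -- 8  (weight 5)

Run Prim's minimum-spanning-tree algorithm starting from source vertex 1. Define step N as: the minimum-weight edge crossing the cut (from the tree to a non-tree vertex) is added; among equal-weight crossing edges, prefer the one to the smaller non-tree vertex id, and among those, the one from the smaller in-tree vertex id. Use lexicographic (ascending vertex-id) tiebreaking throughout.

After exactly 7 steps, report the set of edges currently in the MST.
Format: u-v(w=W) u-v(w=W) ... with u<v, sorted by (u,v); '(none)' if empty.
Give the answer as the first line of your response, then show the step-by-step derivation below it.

0-4(w=3) 1-7(w=2) 2-5(w=1) 4-5(w=1) 4-7(w=5) 4-8(w=7) 6-8(w=5)

step 1: add edge 1-7 (w=2); MST = {1-7(w=2)}
step 2: add edge 4-7 (w=5); MST = {1-7(w=2) 4-7(w=5)}
step 3: add edge 4-5 (w=1); MST = {1-7(w=2) 4-5(w=1) 4-7(w=5)}
step 4: add edge 2-5 (w=1); MST = {1-7(w=2) 2-5(w=1) 4-5(w=1) 4-7(w=5)}
step 5: add edge 0-4 (w=3); MST = {0-4(w=3) 1-7(w=2) 2-5(w=1) 4-5(w=1) 4-7(w=5)}
step 6: add edge 4-8 (w=7); MST = {0-4(w=3) 1-7(w=2) 2-5(w=1) 4-5(w=1) 4-7(w=5) 4-8(w=7)}
step 7: add edge 6-8 (w=5); MST = {0-4(w=3) 1-7(w=2) 2-5(w=1) 4-5(w=1) 4-7(w=5) 4-8(w=7) 6-8(w=5)}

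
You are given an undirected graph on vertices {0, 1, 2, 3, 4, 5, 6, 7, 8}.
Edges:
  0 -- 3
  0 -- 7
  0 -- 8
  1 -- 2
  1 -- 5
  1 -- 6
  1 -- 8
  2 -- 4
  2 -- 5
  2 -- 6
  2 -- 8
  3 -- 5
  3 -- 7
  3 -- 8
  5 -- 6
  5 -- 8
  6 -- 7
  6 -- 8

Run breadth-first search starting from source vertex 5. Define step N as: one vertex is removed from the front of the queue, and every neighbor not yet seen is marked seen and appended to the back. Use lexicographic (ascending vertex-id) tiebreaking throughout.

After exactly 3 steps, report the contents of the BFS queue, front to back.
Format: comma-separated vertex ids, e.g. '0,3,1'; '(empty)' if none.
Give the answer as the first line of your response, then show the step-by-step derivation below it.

3,6,8,4

step 1: dequeue 5; queue=[1,2,3,6,8]; order=5
step 2: dequeue 1; queue=[2,3,6,8]; order=5,1
step 3: dequeue 2; queue=[3,6,8,4]; order=5,1,2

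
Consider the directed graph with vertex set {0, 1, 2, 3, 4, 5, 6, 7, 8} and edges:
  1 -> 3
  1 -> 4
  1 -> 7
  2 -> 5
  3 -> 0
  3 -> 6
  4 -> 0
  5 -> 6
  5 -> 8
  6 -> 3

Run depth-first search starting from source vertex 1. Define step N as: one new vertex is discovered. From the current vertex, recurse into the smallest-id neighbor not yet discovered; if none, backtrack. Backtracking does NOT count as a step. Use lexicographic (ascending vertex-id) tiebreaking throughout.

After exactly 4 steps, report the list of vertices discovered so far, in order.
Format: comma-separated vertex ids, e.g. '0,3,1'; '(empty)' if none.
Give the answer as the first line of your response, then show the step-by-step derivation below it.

1,3,0,6

step 1: discover 1; path=1; order=1
step 2: discover 3; path=1>3; order=1,3
step 3: discover 0; path=1>3>0; order=1,3,0
step 4: discover 6; path=1>3>6; order=1,3,0,6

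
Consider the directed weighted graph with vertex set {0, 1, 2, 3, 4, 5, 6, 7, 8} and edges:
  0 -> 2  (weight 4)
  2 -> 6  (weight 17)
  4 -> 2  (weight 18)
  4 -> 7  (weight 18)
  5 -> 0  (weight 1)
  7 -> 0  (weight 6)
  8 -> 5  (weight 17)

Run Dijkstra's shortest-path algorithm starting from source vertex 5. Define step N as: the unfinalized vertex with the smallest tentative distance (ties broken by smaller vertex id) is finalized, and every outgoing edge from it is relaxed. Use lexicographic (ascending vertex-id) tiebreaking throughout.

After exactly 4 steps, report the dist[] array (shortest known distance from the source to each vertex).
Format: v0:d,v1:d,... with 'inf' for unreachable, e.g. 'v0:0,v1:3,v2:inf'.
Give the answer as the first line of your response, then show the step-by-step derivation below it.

v0:1,v1:inf,v2:5,v3:inf,v4:inf,v5:0,v6:22,v7:inf,v8:inf

step 1: dist = v0:1,v1:inf,v2:inf,v3:inf,v4:inf,v5:0,v6:inf,v7:inf,v8:inf
step 2: dist = v0:1,v1:inf,v2:5,v3:inf,v4:inf,v5:0,v6:inf,v7:inf,v8:inf
step 3: dist = v0:1,v1:inf,v2:5,v3:inf,v4:inf,v5:0,v6:22,v7:inf,v8:inf
step 4: dist = v0:1,v1:inf,v2:5,v3:inf,v4:inf,v5:0,v6:22,v7:inf,v8:inf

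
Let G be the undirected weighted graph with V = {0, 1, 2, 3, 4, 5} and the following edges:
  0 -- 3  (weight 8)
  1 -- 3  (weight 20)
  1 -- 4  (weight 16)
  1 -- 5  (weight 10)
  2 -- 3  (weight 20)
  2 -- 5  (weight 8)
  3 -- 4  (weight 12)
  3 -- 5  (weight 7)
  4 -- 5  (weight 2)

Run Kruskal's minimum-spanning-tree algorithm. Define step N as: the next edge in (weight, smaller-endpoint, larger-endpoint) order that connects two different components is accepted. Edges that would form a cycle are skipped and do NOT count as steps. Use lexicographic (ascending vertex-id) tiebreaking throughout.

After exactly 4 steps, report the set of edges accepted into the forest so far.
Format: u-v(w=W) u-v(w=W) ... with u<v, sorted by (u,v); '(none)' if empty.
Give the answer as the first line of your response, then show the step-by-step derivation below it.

0-3(w=8) 2-5(w=8) 3-5(w=7) 4-5(w=2)

step 1: add edge 4-5 (w=2); MST = {4-5(w=2)}
step 2: add edge 3-5 (w=7); MST = {3-5(w=7) 4-5(w=2)}
step 3: add edge 0-3 (w=8); MST = {0-3(w=8) 3-5(w=7) 4-5(w=2)}
step 4: add edge 2-5 (w=8); MST = {0-3(w=8) 2-5(w=8) 3-5(w=7) 4-5(w=2)}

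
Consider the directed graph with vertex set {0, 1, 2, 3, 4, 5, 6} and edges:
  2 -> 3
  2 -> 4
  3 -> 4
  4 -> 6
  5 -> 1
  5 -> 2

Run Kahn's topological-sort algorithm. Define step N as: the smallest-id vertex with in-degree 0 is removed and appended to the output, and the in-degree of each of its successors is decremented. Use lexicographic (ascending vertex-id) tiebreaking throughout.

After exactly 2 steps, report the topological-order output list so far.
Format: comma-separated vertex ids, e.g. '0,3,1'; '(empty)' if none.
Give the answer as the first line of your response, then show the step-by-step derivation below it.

0,5

step 1: output 0; order=[0]; indeg=(0,1,1,1,2,0,1)
step 2: output 5; order=[0,5]; indeg=(0,0,0,1,2,0,1)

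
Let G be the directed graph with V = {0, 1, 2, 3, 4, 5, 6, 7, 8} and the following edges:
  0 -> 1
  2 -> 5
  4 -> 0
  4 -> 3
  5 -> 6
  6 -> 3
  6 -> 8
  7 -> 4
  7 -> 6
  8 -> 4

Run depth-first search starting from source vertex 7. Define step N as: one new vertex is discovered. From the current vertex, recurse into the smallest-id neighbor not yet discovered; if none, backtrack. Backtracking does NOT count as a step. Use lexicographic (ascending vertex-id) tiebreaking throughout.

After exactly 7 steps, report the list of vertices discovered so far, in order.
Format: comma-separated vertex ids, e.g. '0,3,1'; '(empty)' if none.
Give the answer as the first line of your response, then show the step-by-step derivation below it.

7,4,0,1,3,6,8

step 1: discover 7; path=7; order=7
step 2: discover 4; path=7>4; order=7,4
step 3: discover 0; path=7>4>0; order=7,4,0
step 4: discover 1; path=7>4>0>1; order=7,4,0,1
step 5: discover 3; path=7>4>3; order=7,4,0,1,3
step 6: discover 6; path=7>6; order=7,4,0,1,3,6
step 7: discover 8; path=7>6>8; order=7,4,0,1,3,6,8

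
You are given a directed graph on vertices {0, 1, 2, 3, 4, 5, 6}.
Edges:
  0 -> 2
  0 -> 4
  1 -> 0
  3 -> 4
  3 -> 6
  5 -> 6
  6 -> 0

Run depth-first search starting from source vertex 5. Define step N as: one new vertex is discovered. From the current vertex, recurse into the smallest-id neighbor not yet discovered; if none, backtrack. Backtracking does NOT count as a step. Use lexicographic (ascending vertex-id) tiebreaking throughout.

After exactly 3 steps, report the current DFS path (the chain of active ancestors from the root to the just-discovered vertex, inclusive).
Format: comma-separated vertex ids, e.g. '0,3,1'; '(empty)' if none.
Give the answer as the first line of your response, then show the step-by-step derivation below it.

5,6,0

step 1: discover 5; path=5; order=5
step 2: discover 6; path=5>6; order=5,6
step 3: discover 0; path=5>6>0; order=5,6,0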